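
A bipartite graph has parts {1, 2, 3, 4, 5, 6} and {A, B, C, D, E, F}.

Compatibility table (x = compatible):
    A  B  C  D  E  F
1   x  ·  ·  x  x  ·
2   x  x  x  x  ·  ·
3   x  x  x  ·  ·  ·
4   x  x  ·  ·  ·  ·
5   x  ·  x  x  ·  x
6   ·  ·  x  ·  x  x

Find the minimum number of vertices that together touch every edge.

6

The 6 edges 1–D, 2–B, 3–C, 4–A, 5–F, 6–E form a matching, so any vertex cover needs at least 6 vertices (one per matched edge).
Conversely {1, 2, 3, 4, 5, 6} meets every edge and has exactly 6 vertices, so 6 is optimal.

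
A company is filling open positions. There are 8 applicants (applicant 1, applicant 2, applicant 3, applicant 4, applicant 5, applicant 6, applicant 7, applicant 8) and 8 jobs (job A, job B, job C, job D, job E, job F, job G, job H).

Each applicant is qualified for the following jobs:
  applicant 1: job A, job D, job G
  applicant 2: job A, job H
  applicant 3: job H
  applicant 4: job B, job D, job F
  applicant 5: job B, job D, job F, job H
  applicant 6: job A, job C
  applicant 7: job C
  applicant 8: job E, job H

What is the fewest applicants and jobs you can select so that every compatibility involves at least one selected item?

7

{applicant 1, applicant 4, applicant 5, applicant 8, job A, job C, job H} is a vertex cover of size 7: every edge has an endpoint in this set.
No smaller cover exists because applicant 1–job G, applicant 2–job A, applicant 3–job H, applicant 4–job D, applicant 5–job F, applicant 6–job C, applicant 8–job E is a matching of size 7, and a cover must include an endpoint of each of these disjoint edges (König's theorem).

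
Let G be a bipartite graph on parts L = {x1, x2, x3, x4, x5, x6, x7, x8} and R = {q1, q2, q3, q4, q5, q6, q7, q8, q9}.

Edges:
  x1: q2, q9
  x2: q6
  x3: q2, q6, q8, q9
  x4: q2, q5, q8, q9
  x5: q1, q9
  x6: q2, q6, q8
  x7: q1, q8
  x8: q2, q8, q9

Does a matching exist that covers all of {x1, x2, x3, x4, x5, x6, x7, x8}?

The set {x1, x2, x3, x5, x6, x7, x8} has only 5 neighbours ({q1, q2, q6, q8, q9}), so by Hall's theorem at most 6 of the 8 left vertices can be matched.
Hence no matching covers every left vertex.

No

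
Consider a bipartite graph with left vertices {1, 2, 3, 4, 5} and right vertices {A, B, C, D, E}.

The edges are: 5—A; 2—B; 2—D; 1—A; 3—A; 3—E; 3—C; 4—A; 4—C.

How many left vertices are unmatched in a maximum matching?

For example, pair 1-A, 2-B, 3-E, 4-C.
The set {1, 5} has only 1 neighbour ({A}), so by Hall's theorem at most 4 of the 5 left vertices can be matched.
That matches 4 of the 5, leaving 1 unmatched; no matching can do better.

1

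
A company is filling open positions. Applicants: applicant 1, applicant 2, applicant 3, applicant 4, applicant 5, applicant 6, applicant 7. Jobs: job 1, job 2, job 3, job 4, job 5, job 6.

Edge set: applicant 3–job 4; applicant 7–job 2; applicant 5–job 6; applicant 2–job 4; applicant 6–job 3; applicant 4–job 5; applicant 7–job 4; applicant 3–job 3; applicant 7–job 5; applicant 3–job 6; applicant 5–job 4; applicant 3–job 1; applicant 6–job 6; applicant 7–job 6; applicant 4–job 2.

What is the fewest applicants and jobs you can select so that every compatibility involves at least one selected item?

6

The 6 edges applicant 2–job 4, applicant 3–job 1, applicant 4–job 5, applicant 5–job 6, applicant 6–job 3, applicant 7–job 2 form a matching, so any vertex cover needs at least 6 vertices (one per matched edge).
Conversely {applicant 2, applicant 3, applicant 4, applicant 5, applicant 6, applicant 7} meets every edge and has exactly 6 vertices, so 6 is optimal.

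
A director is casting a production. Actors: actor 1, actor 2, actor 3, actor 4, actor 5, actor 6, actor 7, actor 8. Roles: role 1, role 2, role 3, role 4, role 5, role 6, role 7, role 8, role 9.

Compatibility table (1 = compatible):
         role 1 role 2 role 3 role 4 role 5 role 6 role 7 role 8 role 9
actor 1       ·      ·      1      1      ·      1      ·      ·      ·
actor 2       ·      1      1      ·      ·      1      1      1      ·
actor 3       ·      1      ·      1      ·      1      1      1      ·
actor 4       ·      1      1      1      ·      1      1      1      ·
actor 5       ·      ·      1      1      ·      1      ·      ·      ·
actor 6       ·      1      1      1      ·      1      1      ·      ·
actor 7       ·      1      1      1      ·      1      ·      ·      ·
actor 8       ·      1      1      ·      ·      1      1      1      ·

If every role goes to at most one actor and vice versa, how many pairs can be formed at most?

6

One maximum matching: actor 1–role 4, actor 2–role 8, actor 3–role 2, actor 4–role 3, actor 5–role 6, actor 6–role 7.
The set {actor 1, actor 2, actor 3, actor 4, actor 5, actor 6, actor 7, actor 8} has only 6 neighbours ({role 2, role 3, role 4, role 6, role 7, role 8}), so by Hall's theorem at most 6 of the 8 actors can be matched.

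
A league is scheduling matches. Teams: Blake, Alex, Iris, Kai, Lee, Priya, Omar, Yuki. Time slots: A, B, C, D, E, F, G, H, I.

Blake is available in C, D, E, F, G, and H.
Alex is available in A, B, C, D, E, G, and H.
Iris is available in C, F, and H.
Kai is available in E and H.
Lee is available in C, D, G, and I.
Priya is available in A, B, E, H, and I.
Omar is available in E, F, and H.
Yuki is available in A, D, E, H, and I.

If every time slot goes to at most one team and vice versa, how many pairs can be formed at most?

One maximum matching: Blake–E, Alex–G, Iris–C, Kai–H, Lee–D, Priya–B, Omar–F, Yuki–A.
This saturates every team, so 8 is the maximum.

8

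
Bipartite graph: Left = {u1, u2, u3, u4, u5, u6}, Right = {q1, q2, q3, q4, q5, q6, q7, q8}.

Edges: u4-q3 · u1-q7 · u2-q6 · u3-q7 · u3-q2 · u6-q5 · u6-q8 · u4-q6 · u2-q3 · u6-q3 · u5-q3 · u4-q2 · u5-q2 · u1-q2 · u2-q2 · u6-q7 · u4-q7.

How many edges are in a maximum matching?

For example, pair u1-q7, u2-q3, u3-q2, u4-q6, u6-q8.
The set {u1, u2, u3, u4, u5} has only 4 neighbours ({q2, q3, q6, q7}), so by Hall's theorem at most 5 of the 6 left vertices can be matched.

5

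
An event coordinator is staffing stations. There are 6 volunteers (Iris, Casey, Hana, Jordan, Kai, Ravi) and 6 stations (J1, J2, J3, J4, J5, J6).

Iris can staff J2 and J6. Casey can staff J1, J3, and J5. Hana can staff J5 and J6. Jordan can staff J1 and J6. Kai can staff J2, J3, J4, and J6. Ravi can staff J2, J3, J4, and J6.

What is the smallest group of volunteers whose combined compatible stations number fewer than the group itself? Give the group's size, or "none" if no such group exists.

none

A matching saturating every volunteer exists, for instance Iris→J2, Casey→J5, Hana→J6, Jordan→J1, Kai→J4, Ravi→J3.
By Hall's marriage theorem, this means |N(S)| ≥ |S| for every subset S, so no violating subset exists.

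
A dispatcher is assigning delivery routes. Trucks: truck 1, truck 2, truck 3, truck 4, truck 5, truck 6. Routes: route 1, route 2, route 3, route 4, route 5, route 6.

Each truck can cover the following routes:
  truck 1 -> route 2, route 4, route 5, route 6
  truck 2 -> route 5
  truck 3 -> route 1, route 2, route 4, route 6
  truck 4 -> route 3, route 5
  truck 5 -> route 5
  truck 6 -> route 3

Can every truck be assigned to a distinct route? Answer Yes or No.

The set {truck 2, truck 4, truck 5, truck 6} has only 2 neighbours ({route 3, route 5}), so by Hall's theorem at most 4 of the 6 trucks can be matched.
Hence no matching covers every truck.

No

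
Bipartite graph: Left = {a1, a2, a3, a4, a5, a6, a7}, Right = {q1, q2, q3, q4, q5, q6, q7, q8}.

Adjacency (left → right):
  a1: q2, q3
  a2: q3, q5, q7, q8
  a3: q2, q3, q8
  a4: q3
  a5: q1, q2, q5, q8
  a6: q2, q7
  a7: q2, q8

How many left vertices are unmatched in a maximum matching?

1

For example, pair a1–q2, a2–q5, a3–q8, a4–q3, a5–q1, a6–q7.
The set {a1, a3, a4, a7} has only 3 neighbours ({q2, q3, q8}), so by Hall's theorem at most 6 of the 7 left vertices can be matched.
That matches 6 of the 7, leaving 1 unmatched; no matching can do better.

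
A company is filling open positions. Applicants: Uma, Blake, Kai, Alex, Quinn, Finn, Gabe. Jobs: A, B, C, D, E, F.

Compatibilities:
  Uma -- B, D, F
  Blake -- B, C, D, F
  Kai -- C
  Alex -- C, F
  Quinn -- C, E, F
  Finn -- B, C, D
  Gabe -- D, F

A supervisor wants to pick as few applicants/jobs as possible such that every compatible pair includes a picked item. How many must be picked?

A maximum matching has 5 edges (e.g. Uma–B, Blake–D, Kai–C, Alex–F, Quinn–E).
By König's theorem the minimum vertex cover has the same size. One such cover is {Quinn, B, C, D, F}.

5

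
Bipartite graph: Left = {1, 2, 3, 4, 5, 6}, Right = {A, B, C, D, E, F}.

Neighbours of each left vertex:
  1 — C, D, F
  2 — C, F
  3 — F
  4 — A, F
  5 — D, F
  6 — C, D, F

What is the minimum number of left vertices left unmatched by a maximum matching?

One maximum matching: 1–D, 2–C, 3–F, 4–A.
The set {1, 2, 3, 5, 6} has only 3 neighbours ({C, D, F}), so by Hall's theorem at most 4 of the 6 left vertices can be matched.
That matches 4 of the 6, leaving 2 unmatched; no matching can do better.

2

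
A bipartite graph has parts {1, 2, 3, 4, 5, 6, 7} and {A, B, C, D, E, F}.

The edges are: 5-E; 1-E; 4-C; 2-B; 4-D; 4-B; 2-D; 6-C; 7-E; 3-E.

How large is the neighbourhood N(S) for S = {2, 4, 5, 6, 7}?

4

The union of neighbours of {2, 4, 5, 6, 7} is {B, C, D, E}, which has 4 elements.
Since |N(S)| = 4 < |S| = 5, Hall's condition fails for this subset.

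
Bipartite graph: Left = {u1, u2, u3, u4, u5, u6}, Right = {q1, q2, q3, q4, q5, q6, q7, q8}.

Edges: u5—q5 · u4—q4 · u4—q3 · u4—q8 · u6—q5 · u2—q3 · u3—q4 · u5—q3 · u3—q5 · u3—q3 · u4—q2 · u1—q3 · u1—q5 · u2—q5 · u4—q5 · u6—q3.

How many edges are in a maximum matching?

4

One maximum matching: u1-q3, u2-q5, u3-q4, u4-q8.
The set {u1, u2, u5, u6} has only 2 neighbours ({q3, q5}), so by Hall's theorem at most 4 of the 6 left vertices can be matched.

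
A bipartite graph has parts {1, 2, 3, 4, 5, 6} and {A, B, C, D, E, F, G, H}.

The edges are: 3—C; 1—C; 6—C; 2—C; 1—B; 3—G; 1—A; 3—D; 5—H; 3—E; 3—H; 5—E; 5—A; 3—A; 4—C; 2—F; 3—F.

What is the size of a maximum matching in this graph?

5

A valid assignment of size 5: 1→B, 2→F, 3→G, 4→C, 5→E.
The set {4, 6} has only 1 neighbour ({C}), so by Hall's theorem at most 5 of the 6 left vertices can be matched.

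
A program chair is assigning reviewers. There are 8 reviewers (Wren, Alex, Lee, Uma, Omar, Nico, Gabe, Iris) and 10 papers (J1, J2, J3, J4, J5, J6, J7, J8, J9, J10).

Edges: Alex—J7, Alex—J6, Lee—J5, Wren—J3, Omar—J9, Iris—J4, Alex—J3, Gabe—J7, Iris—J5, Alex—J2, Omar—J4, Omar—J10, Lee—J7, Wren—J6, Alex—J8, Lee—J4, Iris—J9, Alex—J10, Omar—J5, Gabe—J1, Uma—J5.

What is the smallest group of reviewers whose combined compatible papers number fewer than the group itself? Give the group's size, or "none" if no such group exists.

Take S = {Nico}. Its neighbourhood is {}, so |N(S)| = 0 < |S| = 1.

1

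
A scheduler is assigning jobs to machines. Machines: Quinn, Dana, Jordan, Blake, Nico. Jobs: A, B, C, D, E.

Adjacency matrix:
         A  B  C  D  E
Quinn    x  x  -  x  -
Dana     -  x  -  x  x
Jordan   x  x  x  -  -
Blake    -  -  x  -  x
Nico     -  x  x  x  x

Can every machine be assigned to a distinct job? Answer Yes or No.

For example, pair Quinn-D, Dana-E, Jordan-A, Blake-C, Nico-B.
All 5 machines are covered.

Yes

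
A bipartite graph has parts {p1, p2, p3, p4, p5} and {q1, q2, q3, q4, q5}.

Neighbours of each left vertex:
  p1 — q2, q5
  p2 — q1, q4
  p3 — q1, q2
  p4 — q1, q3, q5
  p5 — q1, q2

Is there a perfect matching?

One maximum matching: p1–q5, p2–q4, p3–q1, p4–q3, p5–q2.
Every left vertex is matched, so this is a perfect matching.

Yes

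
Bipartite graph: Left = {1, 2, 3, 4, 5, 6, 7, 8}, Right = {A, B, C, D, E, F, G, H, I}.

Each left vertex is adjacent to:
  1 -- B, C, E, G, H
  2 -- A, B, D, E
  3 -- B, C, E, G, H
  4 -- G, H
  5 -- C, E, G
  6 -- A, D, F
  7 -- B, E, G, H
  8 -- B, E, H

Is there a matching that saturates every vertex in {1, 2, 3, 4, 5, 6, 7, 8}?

No

The set {1, 3, 4, 5, 7, 8} has only 5 neighbours ({B, C, E, G, H}), so by Hall's theorem at most 7 of the 8 left vertices can be matched.
Hence no matching covers every left vertex.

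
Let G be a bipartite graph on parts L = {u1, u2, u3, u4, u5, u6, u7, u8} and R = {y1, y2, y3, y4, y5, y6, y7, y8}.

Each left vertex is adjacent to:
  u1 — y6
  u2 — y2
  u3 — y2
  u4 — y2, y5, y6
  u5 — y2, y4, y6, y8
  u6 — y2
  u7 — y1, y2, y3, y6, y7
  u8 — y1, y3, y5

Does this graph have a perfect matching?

The set {u2, u3, u6} has only 1 neighbour ({y2}), so by Hall's theorem at most 6 of the 8 left vertices can be matched.
Hence no matching covers every left vertex.

No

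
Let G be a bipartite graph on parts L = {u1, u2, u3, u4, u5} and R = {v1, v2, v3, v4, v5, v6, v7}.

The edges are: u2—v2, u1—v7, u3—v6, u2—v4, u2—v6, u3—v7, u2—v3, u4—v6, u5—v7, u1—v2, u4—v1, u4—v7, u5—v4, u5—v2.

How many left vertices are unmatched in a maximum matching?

0

One maximum matching: u1-v7, u2-v4, u3-v6, u4-v1, u5-v2.
This saturates every left vertex, so 5 is the maximum.
That matches 5 of the 5, leaving 0 unmatched; no matching can do better.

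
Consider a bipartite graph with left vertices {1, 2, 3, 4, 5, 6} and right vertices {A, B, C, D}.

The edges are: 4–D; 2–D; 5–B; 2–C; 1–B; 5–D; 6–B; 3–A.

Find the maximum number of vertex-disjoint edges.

4

For example, pair 1–B, 2–C, 3–A, 4–D.
The set {1, 4, 5, 6} has only 2 neighbours ({B, D}), so by Hall's theorem at most 4 of the 6 left vertices can be matched.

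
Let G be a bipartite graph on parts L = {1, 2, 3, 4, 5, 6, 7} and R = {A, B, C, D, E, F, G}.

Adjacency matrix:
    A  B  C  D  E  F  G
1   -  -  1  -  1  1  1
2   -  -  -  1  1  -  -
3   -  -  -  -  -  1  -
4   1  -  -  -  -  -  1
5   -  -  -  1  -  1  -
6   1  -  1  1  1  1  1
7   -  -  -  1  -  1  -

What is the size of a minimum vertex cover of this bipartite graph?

6

{1, 2, 4, 6, D, F} is a vertex cover of size 6: every edge has an endpoint in this set.
No smaller cover exists because 1–C, 2–E, 3–F, 4–A, 5–D, 6–G is a matching of size 6, and a cover must include an endpoint of each of these disjoint edges (König's theorem).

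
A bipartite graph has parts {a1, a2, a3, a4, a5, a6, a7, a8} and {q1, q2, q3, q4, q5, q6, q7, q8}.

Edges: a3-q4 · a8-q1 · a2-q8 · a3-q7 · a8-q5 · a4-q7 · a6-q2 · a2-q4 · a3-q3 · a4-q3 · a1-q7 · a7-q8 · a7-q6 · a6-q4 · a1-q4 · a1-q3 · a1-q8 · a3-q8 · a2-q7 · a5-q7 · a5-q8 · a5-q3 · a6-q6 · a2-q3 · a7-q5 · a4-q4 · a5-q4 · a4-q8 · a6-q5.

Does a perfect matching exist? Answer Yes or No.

No

The set {a1, a2, a3, a4, a5} has only 4 neighbours ({q3, q4, q7, q8}), so by Hall's theorem at most 7 of the 8 left vertices can be matched.
Hence no matching covers every left vertex.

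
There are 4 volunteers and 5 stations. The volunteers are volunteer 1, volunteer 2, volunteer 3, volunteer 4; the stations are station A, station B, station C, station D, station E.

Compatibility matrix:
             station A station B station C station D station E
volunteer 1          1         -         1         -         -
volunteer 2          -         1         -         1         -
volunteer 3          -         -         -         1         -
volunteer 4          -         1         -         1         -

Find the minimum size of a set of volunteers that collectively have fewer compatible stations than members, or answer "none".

3

Take S = {volunteer 2, volunteer 3, volunteer 4}. Its neighbourhood is {station B, station D}, so |N(S)| = 2 < |S| = 3.
Every subset of size less than 3 has at least as many neighbours as members, so 3 is the minimum.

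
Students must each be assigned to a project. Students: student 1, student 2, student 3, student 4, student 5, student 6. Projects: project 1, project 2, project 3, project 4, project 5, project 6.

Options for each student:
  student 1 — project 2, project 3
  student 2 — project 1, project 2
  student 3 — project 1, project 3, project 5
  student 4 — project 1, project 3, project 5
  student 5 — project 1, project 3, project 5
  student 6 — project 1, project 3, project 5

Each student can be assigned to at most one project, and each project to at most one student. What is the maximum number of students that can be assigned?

4

A valid assignment of size 4: student 1-project 3, student 2-project 2, student 3-project 5, student 4-project 1.
The set {student 1, student 2, student 3, student 4, student 5, student 6} has only 4 neighbours ({project 1, project 2, project 3, project 5}), so by Hall's theorem at most 4 of the 6 students can be matched.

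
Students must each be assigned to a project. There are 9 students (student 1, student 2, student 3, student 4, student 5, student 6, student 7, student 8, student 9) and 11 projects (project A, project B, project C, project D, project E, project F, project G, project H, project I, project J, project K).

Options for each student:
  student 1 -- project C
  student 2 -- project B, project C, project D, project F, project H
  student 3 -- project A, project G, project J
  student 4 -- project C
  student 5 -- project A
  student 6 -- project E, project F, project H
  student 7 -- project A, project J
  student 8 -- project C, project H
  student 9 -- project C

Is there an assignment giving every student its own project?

The set {student 1, student 4, student 9} has only 1 neighbour ({project C}), so by Hall's theorem at most 7 of the 9 students can be matched.
Hence no matching covers every student.

No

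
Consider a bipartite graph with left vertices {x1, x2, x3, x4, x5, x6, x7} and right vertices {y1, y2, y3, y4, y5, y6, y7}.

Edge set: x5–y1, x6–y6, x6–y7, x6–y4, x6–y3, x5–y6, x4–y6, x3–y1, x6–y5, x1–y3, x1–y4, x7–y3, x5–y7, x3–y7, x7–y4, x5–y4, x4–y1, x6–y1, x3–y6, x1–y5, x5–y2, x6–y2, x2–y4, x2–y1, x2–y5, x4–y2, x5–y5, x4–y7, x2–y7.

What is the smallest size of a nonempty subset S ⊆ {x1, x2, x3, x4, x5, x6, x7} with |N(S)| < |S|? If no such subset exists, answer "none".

none

A matching saturating every left vertex exists, for instance x1→y4, x2→y7, x3→y1, x4→y2, x5→y6, x6→y5, x7→y3.
By Hall's marriage theorem, this means |N(S)| ≥ |S| for every subset S, so no violating subset exists.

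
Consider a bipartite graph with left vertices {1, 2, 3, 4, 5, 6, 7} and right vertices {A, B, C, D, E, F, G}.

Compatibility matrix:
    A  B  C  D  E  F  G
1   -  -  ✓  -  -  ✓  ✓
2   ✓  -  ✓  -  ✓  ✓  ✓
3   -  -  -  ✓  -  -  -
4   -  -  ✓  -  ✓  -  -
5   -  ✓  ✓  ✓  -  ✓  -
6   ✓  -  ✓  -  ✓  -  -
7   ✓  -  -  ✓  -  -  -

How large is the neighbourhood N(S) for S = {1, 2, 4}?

The union of neighbours of {1, 2, 4} is {A, C, E, F, G}, which has 5 elements.
Since |N(S)| = 5 ≥ |S| = 3, Hall's condition holds for this subset.

5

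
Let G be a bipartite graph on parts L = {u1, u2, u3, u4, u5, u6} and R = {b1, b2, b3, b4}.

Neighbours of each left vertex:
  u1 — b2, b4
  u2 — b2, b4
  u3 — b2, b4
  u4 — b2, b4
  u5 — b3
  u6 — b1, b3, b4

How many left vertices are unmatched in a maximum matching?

A valid assignment of size 4: u1–b2, u2–b4, u5–b3, u6–b1.
The set {u1, u2, u3, u4} has only 2 neighbours ({b2, b4}), so by Hall's theorem at most 4 of the 6 left vertices can be matched.
That matches 4 of the 6, leaving 2 unmatched; no matching can do better.

2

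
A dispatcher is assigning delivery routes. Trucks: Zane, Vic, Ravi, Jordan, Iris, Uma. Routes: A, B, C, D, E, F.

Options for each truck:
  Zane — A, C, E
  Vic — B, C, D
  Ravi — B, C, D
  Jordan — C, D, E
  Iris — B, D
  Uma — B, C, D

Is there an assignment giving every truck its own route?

No

The set {Vic, Ravi, Iris, Uma} has only 3 neighbours ({B, C, D}), so by Hall's theorem at most 5 of the 6 trucks can be matched.
Hence no matching covers every truck.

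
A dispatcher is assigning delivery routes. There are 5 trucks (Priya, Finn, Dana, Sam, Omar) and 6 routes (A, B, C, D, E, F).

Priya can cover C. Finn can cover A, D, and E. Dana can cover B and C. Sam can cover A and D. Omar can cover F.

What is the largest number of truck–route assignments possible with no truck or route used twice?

5

One maximum matching: Priya→C, Finn→E, Dana→B, Sam→D, Omar→F.
All 5 trucks are matched, so no larger matching exists.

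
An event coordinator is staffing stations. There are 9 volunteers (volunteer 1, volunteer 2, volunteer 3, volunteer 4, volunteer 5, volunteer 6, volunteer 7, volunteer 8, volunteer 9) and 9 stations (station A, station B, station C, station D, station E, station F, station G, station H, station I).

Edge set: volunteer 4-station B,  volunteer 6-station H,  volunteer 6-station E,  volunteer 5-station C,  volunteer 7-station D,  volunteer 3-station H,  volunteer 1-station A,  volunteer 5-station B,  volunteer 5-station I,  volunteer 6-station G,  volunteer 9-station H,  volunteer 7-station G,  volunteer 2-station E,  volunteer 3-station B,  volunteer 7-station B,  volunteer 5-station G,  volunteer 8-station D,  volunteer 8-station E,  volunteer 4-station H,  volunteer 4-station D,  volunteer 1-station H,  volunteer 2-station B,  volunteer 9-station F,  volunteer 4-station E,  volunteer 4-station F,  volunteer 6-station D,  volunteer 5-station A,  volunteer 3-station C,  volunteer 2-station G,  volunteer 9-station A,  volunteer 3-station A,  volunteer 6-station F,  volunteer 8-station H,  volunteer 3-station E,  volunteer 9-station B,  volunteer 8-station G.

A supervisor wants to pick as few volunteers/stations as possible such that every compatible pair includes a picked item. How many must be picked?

9

The 9 edges volunteer 1–station H, volunteer 2–station E, volunteer 3–station C, volunteer 4–station F, volunteer 5–station I, volunteer 6–station G, volunteer 7–station B, volunteer 8–station D, volunteer 9–station A form a matching, so any vertex cover needs at least 9 vertices (one per matched edge).
Conversely {volunteer 1, volunteer 2, volunteer 3, volunteer 4, volunteer 5, volunteer 6, volunteer 7, volunteer 8, volunteer 9} meets every edge and has exactly 9 vertices, so 9 is optimal.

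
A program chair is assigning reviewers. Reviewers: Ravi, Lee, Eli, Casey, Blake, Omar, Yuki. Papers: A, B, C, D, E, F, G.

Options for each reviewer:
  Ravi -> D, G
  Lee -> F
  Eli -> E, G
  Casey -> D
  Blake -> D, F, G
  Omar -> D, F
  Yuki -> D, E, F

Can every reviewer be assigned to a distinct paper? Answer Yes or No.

The set {Ravi, Lee, Eli, Casey, Blake, Omar, Yuki} has only 4 neighbours ({D, E, F, G}), so by Hall's theorem at most 4 of the 7 reviewers can be matched.
Hence no matching covers every reviewer.

No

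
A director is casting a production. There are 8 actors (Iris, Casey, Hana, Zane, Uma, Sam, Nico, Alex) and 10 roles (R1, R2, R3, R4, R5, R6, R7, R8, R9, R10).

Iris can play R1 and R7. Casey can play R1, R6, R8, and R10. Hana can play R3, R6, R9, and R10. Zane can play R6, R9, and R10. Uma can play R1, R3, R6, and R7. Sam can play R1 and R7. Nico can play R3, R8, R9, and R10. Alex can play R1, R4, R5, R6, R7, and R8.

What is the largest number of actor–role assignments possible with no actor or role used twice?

8

A valid assignment of size 8: Iris→R1, Casey→R10, Hana→R9, Zane→R6, Uma→R3, Sam→R7, Nico→R8, Alex→R4.
All 8 actors are matched, so no larger matching exists.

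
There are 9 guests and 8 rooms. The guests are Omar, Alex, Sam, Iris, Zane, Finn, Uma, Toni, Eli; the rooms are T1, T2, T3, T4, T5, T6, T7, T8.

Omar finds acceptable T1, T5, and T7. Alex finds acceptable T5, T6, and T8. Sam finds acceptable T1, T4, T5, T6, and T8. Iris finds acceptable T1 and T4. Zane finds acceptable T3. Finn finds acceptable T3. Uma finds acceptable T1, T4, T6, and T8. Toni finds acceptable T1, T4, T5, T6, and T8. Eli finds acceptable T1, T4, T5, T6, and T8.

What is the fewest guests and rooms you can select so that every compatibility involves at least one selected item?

The 7 edges Omar–T7, Alex–T6, Sam–T5, Iris–T1, Zane–T3, Uma–T8, Toni–T4 form a matching, so any vertex cover needs at least 7 vertices (one per matched edge).
Conversely {Omar, T1, T3, T4, T5, T6, T8} meets every edge and has exactly 7 vertices, so 7 is optimal.

7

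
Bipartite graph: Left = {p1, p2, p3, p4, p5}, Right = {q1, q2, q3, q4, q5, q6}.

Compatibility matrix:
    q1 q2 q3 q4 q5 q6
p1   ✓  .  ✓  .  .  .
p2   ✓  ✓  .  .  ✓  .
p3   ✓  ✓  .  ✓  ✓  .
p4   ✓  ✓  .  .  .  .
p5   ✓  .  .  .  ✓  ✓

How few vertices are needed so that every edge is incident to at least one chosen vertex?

{p1, p2, p3, p4, p5} is a vertex cover of size 5: every edge has an endpoint in this set.
No smaller cover exists because p1–q3, p2–q5, p3–q4, p4–q2, p5–q6 is a matching of size 5, and a cover must include an endpoint of each of these disjoint edges (König's theorem).

5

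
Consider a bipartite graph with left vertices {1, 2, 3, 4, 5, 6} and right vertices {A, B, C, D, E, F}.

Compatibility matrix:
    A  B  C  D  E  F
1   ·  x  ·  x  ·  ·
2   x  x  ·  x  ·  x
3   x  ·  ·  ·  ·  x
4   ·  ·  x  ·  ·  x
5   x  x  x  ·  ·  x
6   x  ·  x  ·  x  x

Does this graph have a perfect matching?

Yes

One maximum matching: 1–D, 2–F, 3–A, 4–C, 5–B, 6–E.
All 6 left vertices are covered.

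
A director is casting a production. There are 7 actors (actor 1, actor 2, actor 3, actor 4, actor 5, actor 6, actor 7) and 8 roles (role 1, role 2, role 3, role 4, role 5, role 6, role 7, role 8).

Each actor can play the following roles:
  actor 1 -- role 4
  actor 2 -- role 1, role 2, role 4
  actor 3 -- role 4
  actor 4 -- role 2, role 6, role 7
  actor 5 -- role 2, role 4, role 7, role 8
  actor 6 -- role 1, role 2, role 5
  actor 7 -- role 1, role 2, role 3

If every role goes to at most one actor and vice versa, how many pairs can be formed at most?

6

A valid assignment of size 6: actor 1→role 4, actor 2→role 1, actor 4→role 7, actor 5→role 8, actor 6→role 5, actor 7→role 3.
The set {actor 1, actor 3} has only 1 neighbour ({role 4}), so by Hall's theorem at most 6 of the 7 actors can be matched.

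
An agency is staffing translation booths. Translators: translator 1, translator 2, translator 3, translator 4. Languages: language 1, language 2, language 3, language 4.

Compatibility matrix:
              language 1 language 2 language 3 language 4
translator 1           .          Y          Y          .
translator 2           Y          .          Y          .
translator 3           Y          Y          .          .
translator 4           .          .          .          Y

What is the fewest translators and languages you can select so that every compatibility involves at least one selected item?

4

A maximum matching has 4 edges (e.g. translator 1–language 3, translator 2–language 1, translator 3–language 2, translator 4–language 4).
By König's theorem the minimum vertex cover has the same size. One such cover is {translator 1, translator 2, translator 3, translator 4}.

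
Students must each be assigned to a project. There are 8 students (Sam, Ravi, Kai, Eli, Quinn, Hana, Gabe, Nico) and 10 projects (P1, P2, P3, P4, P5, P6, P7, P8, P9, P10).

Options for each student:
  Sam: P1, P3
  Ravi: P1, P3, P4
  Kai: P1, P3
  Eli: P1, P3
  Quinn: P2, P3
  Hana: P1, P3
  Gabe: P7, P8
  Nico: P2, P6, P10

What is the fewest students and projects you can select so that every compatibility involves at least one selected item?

6

The 6 edges Sam–P3, Ravi–P4, Kai–P1, Quinn–P2, Gabe–P7, Nico–P10 form a matching, so any vertex cover needs at least 6 vertices (one per matched edge).
Conversely {Ravi, Quinn, Gabe, Nico, P1, P3} meets every edge and has exactly 6 vertices, so 6 is optimal.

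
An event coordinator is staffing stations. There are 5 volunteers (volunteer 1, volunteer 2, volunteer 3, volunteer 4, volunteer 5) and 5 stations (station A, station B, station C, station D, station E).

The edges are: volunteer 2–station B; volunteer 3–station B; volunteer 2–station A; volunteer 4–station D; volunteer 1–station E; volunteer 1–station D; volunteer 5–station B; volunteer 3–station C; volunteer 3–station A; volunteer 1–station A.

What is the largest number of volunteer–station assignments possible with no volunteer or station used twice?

For example, pair volunteer 1→station E, volunteer 2→station A, volunteer 3→station C, volunteer 4→station D, volunteer 5→station B.
All 5 volunteers are matched, so no larger matching exists.

5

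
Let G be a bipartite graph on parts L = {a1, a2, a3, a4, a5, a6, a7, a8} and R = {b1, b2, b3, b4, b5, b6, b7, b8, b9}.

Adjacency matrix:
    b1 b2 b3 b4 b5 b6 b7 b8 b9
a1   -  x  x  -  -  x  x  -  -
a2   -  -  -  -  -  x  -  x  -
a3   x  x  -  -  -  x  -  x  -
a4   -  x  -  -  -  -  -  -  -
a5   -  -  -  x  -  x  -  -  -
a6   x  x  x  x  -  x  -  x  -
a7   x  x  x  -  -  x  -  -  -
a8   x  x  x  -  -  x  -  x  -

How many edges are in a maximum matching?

One maximum matching: a1→b7, a2→b6, a3→b8, a4→b2, a5→b4, a6→b1, a7→b3.
The set {a2, a3, a4, a5, a6, a7, a8} has only 6 neighbours ({b1, b2, b3, b4, b6, b8}), so by Hall's theorem at most 7 of the 8 left vertices can be matched.

7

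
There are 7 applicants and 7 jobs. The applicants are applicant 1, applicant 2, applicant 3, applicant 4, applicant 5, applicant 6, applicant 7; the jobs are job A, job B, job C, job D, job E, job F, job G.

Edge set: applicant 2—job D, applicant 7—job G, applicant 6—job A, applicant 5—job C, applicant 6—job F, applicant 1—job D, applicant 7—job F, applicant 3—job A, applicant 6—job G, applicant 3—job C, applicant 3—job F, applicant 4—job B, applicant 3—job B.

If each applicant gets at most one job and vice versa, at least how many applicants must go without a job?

A valid assignment of size 6: applicant 1-job D, applicant 3-job F, applicant 4-job B, applicant 5-job C, applicant 6-job A, applicant 7-job G.
The set {applicant 1, applicant 2} has only 1 neighbour ({job D}), so by Hall's theorem at most 6 of the 7 applicants can be matched.
That matches 6 of the 7, leaving 1 unmatched; no matching can do better.

1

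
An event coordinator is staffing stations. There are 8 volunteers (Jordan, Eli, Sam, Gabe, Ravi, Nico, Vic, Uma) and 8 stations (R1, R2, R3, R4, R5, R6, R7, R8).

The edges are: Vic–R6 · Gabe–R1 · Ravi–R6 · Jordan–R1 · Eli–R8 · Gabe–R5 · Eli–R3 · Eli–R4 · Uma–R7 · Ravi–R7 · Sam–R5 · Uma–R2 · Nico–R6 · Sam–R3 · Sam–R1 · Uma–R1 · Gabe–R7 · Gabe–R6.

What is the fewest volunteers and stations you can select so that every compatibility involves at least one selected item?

7

{Jordan, Eli, Sam, Gabe, Ravi, Uma, R6} is a vertex cover of size 7: every edge has an endpoint in this set.
No smaller cover exists because Jordan–R1, Eli–R8, Sam–R3, Gabe–R5, Ravi–R7, Nico–R6, Uma–R2 is a matching of size 7, and a cover must include an endpoint of each of these disjoint edges (König's theorem).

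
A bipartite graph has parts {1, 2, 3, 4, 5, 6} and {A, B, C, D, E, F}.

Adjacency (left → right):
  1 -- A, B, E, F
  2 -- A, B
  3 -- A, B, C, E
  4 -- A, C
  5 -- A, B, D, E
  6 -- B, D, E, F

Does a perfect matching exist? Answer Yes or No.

Yes

A valid assignment of size 6: 1–F, 2–A, 3–E, 4–C, 5–D, 6–B.
Every left vertex is matched, so this is a perfect matching.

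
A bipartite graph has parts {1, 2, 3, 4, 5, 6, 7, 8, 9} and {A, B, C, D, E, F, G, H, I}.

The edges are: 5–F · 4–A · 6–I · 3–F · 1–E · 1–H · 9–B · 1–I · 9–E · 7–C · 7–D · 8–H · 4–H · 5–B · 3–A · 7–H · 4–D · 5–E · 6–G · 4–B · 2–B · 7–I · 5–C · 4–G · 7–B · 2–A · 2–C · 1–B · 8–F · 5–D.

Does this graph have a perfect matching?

Yes

For example, pair 1-E, 2-C, 3-A, 4-G, 5-F, 6-I, 7-D, 8-H, 9-B.
Every left vertex is matched, so this is a perfect matching.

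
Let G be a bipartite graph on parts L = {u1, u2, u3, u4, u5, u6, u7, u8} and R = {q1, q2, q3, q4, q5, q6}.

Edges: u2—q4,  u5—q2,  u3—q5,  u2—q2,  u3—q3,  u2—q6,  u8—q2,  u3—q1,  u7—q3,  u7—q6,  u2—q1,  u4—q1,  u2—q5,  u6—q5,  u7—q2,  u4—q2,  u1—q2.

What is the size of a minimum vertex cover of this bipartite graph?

{u2, u3, u4, u6, u7, q2} is a vertex cover of size 6: every edge has an endpoint in this set.
No smaller cover exists because u1–q2, u2–q4, u3–q3, u4–q1, u6–q5, u7–q6 is a matching of size 6, and a cover must include an endpoint of each of these disjoint edges (König's theorem).

6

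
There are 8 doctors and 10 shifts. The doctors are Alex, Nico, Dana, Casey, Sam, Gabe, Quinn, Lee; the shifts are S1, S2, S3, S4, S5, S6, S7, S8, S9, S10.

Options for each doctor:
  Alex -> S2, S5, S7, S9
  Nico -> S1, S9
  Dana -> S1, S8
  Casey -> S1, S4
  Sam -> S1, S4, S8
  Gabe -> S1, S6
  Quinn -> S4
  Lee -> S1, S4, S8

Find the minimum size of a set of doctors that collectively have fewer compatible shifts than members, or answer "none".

Take S = {Dana, Casey, Sam, Quinn}. Its neighbourhood is {S1, S4, S8}, so |N(S)| = 3 < |S| = 4.
Every subset of size less than 4 has at least as many neighbours as members, so 4 is the minimum.

4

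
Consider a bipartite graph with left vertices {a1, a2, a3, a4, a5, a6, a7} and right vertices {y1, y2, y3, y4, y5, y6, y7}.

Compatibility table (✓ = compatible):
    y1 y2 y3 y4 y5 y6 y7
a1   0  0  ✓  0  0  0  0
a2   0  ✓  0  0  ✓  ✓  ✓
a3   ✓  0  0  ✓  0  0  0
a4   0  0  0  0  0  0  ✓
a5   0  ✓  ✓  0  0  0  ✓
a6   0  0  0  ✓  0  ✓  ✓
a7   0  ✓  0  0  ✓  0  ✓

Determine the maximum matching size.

7

For example, pair a1-y3, a2-y6, a3-y1, a4-y7, a5-y2, a6-y4, a7-y5.
This saturates every left vertex, so 7 is the maximum.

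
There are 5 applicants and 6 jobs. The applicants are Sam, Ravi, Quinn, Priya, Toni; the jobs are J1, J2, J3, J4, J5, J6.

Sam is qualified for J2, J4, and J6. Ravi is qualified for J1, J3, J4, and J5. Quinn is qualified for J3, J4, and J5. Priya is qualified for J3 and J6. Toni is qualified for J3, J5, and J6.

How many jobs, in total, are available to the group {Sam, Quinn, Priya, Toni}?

The union of neighbours of {Sam, Quinn, Priya, Toni} is {J2, J3, J4, J5, J6}, which has 5 elements.
Since |N(S)| = 5 ≥ |S| = 4, Hall's condition holds for this subset.

5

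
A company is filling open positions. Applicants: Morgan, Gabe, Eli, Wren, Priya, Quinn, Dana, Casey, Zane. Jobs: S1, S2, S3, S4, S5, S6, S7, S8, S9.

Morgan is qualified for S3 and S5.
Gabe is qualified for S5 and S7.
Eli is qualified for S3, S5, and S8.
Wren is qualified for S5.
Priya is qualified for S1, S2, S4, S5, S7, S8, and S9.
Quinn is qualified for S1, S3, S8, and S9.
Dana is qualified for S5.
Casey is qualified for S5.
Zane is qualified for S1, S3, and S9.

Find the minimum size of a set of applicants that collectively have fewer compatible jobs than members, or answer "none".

Take S = {Wren, Dana}. Its neighbourhood is {S5}, so |N(S)| = 1 < |S| = 2.
No single vertex violates Hall's condition since each has at least one neighbour, so 2 is the minimum.

2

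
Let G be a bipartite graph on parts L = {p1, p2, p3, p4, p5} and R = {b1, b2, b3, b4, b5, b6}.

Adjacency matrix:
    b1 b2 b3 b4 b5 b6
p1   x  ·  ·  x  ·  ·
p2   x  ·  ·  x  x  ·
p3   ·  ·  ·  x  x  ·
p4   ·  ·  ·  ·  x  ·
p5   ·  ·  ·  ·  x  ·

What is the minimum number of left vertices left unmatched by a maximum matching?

One maximum matching: p1→b1, p2→b4, p3→b5.
The set {p1, p2, p3, p4, p5} has only 3 neighbours ({b1, b4, b5}), so by Hall's theorem at most 3 of the 5 left vertices can be matched.
That matches 3 of the 5, leaving 2 unmatched; no matching can do better.

2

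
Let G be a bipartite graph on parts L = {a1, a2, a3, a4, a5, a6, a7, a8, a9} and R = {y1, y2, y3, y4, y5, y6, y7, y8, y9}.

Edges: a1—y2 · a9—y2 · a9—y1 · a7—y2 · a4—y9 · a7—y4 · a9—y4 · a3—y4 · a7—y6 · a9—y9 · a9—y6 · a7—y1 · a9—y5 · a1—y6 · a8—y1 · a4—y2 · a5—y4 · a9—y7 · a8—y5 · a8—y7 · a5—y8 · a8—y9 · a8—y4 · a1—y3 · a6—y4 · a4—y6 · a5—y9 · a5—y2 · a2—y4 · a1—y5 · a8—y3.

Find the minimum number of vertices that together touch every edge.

A maximum matching has 7 edges (e.g. a1–y3, a2–y4, a4–y2, a5–y8, a7–y1, a8–y7, a9–y6).
By König's theorem the minimum vertex cover has the same size. One such cover is {a1, a4, a5, a7, a8, a9, y4}.

7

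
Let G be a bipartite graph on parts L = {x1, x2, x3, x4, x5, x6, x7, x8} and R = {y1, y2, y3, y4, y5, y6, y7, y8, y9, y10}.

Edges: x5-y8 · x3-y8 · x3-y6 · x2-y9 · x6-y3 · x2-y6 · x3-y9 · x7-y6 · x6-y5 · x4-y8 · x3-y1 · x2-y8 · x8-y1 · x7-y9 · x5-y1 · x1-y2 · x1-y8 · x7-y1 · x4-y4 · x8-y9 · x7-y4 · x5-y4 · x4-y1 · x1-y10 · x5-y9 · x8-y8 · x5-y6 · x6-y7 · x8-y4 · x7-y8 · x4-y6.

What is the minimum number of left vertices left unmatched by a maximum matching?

A valid assignment of size 7: x1→y10, x2→y8, x3→y1, x4→y4, x5→y9, x6→y3, x7→y6.
The set {x2, x3, x4, x5, x7, x8} has only 5 neighbours ({y1, y4, y6, y8, y9}), so by Hall's theorem at most 7 of the 8 left vertices can be matched.
That matches 7 of the 8, leaving 1 unmatched; no matching can do better.

1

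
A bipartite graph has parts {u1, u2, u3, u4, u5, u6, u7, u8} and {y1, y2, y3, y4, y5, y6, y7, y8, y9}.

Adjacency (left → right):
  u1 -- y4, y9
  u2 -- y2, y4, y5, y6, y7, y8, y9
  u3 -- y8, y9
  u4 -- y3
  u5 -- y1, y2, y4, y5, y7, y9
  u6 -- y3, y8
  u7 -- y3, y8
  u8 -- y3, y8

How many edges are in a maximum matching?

A valid assignment of size 6: u1-y4, u2-y6, u3-y9, u4-y3, u5-y7, u6-y8.
The set {u4, u6, u7, u8} has only 2 neighbours ({y3, y8}), so by Hall's theorem at most 6 of the 8 left vertices can be matched.

6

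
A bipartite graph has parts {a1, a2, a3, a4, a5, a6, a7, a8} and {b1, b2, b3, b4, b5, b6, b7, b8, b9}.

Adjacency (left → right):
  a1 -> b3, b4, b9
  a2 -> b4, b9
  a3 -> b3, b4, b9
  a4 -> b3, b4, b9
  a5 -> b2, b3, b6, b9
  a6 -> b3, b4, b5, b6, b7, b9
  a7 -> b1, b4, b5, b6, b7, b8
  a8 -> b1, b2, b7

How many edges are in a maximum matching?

7

One maximum matching: a1→b4, a2→b9, a3→b3, a5→b6, a6→b5, a7→b1, a8→b7.
The set {a1, a2, a3, a4} has only 3 neighbours ({b3, b4, b9}), so by Hall's theorem at most 7 of the 8 left vertices can be matched.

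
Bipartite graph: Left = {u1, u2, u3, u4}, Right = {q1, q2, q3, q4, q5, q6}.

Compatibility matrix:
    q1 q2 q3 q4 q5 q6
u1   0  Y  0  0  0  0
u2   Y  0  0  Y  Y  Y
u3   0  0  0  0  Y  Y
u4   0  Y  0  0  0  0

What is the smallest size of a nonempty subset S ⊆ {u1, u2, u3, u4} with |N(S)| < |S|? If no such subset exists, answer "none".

Take S = {u1, u4}. Its neighbourhood is {q2}, so |N(S)| = 1 < |S| = 2.
No single vertex violates Hall's condition since each has at least one neighbour, so 2 is the minimum.

2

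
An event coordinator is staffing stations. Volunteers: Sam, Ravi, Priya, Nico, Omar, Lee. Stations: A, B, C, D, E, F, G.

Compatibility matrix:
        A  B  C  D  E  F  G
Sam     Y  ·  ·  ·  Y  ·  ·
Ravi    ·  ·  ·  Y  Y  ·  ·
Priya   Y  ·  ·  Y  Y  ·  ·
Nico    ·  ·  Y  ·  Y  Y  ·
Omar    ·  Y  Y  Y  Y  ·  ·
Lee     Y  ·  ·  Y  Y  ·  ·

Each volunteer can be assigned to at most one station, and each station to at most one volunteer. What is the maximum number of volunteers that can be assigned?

5

A valid assignment of size 5: Sam→A, Ravi→D, Priya→E, Nico→C, Omar→B.
The set {Sam, Ravi, Priya, Lee} has only 3 neighbours ({A, D, E}), so by Hall's theorem at most 5 of the 6 volunteers can be matched.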